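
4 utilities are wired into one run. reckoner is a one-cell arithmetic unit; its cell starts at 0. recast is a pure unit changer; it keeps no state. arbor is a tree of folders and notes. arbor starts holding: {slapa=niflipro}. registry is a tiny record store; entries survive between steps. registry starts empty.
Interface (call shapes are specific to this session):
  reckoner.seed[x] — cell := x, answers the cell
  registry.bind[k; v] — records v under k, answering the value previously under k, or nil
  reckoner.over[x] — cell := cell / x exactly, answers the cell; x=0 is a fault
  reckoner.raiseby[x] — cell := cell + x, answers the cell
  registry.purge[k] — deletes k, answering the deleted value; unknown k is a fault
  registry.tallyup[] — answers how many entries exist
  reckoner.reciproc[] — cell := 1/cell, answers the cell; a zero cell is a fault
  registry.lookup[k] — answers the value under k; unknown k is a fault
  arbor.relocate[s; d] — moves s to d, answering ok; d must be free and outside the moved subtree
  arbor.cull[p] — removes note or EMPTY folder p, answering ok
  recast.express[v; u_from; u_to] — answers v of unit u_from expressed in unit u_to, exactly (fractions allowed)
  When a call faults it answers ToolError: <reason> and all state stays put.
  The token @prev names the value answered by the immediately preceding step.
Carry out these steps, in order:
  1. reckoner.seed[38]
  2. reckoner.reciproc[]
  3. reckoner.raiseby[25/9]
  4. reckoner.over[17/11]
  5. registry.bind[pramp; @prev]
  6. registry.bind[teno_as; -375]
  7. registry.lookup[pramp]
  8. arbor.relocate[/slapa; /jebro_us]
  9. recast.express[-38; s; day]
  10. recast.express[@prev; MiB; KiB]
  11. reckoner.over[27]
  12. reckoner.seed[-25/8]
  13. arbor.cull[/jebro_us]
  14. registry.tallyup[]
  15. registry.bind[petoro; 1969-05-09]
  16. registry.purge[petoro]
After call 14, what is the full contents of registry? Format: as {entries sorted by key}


Answer: {pramp=10549/5814, teno_as=-375}

Derivation:
;; reckoner.seed(x=38) => 38
;; reckoner.reciproc() => 1/38
;; reckoner.raiseby(x=25/9) => 959/342
;; reckoner.over(x=17/11) => 10549/5814
;; registry.bind(k=pramp, v=@prev) => nil
;; registry.bind(k=teno_as, v=-375) => nil
;; registry.lookup(k=pramp) => 10549/5814
;; arbor.relocate(s=/slapa, d=/jebro_us) => ok
;; recast.express(v=-38, u_from=s, u_to=day) => -19/43200
;; recast.express(v=@prev, u_from=MiB, u_to=KiB) => -304/675
;; reckoner.over(x=27) => 10549/156978
;; reckoner.seed(x=-25/8) => -25/8
;; arbor.cull(p=/jebro_us) => ok
;; registry.tallyup() => 2
;; registry.bind(k=petoro, v=1969-05-09) => nil
;; registry.purge(k=petoro) => 1969-05-09


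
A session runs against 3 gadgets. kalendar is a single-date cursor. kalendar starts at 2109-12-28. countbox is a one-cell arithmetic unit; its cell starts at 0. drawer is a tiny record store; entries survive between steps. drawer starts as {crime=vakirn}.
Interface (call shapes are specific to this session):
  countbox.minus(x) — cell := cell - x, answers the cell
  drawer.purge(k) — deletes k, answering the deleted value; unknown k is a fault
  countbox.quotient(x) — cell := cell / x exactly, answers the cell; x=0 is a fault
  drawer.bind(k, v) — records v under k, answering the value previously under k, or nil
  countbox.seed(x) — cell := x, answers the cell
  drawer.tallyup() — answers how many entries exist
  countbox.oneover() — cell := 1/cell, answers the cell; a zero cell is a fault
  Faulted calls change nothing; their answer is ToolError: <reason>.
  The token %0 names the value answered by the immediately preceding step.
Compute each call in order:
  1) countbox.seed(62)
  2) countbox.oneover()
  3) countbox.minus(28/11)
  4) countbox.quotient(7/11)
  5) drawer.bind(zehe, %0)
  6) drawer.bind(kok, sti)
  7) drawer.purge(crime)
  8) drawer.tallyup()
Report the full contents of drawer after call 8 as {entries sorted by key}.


CALL countbox.seed[x: 62]
RET  62
CALL countbox.oneover[]
RET  1/62
CALL countbox.minus[x: 28/11]
RET  -1725/682
CALL countbox.quotient[x: 7/11]
RET  -1725/434
CALL drawer.bind[k: zehe; v: %0]
RET  nil
CALL drawer.bind[k: kok; v: sti]
RET  nil
CALL drawer.purge[k: crime]
RET  vakirn
CALL drawer.tallyup[]
RET  2

Answer: {kok=sti, zehe=-1725/434}


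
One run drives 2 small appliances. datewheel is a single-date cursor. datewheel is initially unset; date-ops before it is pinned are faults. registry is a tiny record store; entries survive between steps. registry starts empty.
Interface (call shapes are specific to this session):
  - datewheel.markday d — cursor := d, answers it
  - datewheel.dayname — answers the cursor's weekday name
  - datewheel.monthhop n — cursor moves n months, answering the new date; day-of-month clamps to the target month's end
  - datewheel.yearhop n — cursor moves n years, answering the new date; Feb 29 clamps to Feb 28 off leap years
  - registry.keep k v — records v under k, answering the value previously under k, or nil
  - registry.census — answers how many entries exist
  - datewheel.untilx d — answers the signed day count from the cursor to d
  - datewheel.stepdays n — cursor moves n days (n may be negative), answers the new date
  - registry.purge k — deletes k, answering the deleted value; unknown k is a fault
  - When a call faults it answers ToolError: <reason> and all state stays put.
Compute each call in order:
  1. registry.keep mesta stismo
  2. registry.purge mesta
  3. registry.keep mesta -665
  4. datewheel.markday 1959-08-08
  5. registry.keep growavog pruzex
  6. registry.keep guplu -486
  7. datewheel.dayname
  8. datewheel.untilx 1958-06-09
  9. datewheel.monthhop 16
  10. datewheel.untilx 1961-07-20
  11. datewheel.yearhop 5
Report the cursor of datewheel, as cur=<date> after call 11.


·→ registry.keep(k→mesta, v→stismo)
·← nil
·→ registry.purge(k→mesta)
·← stismo
·→ registry.keep(k→mesta, v→-665)
·← nil
·→ datewheel.markday(d→1959-08-08)
·← 1959-08-08
·→ registry.keep(k→growavog, v→pruzex)
·← nil
·→ registry.keep(k→guplu, v→-486)
·← nil
·→ datewheel.dayname()
·← Saturday
·→ datewheel.untilx(d→1958-06-09)
·← -425
·→ datewheel.monthhop(n→16)
·← 1960-12-08
·→ datewheel.untilx(d→1961-07-20)
·← 224
·→ datewheel.yearhop(n→5)
·← 1965-12-08

Answer: cur=1965-12-08


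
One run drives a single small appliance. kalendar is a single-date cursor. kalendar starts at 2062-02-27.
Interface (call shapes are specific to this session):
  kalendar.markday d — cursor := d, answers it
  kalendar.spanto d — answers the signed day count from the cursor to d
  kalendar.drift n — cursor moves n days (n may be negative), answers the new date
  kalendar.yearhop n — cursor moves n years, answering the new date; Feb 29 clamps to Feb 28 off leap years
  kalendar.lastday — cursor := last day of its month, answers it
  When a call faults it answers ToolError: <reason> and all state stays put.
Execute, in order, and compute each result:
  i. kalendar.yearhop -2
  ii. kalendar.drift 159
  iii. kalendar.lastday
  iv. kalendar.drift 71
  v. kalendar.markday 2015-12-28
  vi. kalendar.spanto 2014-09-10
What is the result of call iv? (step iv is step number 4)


I run kalendar.yearhop(n: -2), → 2060-02-27.
Invoking kalendar.drift(n: 159), → 2060-08-04.
Calling kalendar.lastday, and see 2060-08-31.
Next I call kalendar.drift(n: 71), → 2060-11-10.
I use kalendar.markday(d: 2015-12-28), and observe 2015-12-28.
Now I run kalendar.spanto(d: 2014-09-10), and see -474.

Answer: 2060-11-10


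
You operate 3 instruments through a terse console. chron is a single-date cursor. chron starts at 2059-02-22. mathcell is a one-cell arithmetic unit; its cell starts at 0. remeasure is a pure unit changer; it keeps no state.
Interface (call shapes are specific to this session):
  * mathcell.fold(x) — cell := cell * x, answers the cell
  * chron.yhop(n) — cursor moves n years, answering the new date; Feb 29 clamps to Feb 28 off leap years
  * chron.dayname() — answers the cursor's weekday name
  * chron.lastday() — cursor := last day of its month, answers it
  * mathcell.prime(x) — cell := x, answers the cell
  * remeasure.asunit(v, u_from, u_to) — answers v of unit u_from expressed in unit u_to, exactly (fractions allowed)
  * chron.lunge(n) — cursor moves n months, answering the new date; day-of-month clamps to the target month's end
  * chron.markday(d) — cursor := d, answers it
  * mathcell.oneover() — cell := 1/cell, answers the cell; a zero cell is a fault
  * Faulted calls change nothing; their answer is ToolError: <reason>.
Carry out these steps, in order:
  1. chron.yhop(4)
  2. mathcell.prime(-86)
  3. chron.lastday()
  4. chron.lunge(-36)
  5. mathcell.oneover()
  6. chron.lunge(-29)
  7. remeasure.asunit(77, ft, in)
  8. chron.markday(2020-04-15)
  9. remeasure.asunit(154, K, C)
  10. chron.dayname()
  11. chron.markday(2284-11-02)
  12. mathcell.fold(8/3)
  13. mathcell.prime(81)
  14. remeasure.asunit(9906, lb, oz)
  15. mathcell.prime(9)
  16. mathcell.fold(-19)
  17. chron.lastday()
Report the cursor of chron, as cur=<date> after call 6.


CALL chron.yhop[n=4]
RET  2063-02-22
CALL mathcell.prime[x=-86]
RET  -86
CALL chron.lastday[]
RET  2063-02-28
CALL chron.lunge[n=-36]
RET  2060-02-28
CALL mathcell.oneover[]
RET  -1/86
CALL chron.lunge[n=-29]
RET  2057-09-28
CALL remeasure.asunit[v=77; u_from=ft; u_to=in]
RET  924
CALL chron.markday[d=2020-04-15]
RET  2020-04-15
CALL remeasure.asunit[v=154; u_from=K; u_to=C]
RET  -2383/20
CALL chron.dayname[]
RET  Wednesday
CALL chron.markday[d=2284-11-02]
RET  2284-11-02
CALL mathcell.fold[x=8/3]
RET  -4/129
CALL mathcell.prime[x=81]
RET  81
CALL remeasure.asunit[v=9906; u_from=lb; u_to=oz]
RET  158496
CALL mathcell.prime[x=9]
RET  9
CALL mathcell.fold[x=-19]
RET  -171
CALL chron.lastday[]
RET  2284-11-30

Answer: cur=2057-09-28


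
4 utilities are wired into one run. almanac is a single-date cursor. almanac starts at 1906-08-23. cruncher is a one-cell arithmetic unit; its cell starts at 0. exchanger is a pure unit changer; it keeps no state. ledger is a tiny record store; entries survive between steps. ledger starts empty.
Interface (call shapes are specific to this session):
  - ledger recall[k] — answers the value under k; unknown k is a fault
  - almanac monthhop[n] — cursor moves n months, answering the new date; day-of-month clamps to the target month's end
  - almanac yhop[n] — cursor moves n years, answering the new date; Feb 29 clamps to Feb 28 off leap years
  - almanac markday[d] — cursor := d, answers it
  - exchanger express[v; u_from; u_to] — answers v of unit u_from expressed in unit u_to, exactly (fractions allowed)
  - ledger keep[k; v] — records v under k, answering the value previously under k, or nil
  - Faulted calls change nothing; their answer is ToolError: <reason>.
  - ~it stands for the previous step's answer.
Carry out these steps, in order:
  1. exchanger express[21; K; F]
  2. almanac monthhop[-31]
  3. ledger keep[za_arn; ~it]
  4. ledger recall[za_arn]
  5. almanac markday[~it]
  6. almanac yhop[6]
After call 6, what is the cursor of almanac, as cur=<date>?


-- 1. exchanger express(v='21', u_from='K', u_to='F') ~> -42187/100
-- 2. almanac monthhop(n='-31') ~> 1904-01-23
-- 3. ledger keep(k='za_arn', v='~it') ~> nil
-- 4. ledger recall(k='za_arn') ~> 1904-01-23
-- 5. almanac markday(d='~it') ~> 1904-01-23
-- 6. almanac yhop(n='6') ~> 1910-01-23

Answer: cur=1910-01-23


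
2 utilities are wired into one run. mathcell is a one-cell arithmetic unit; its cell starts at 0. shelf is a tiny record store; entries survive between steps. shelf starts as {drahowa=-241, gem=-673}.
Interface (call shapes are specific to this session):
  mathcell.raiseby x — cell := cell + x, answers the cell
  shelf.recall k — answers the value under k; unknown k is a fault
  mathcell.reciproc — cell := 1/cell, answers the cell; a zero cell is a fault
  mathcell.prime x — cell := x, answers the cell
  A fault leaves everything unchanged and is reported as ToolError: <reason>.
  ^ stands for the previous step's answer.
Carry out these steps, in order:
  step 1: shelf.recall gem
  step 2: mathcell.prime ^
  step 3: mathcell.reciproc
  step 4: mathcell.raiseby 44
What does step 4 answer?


>> recall(k='gem')
<< -673
>> prime(x='^')
<< -673
>> reciproc()
<< -1/673
>> raiseby(x='44')
<< 29611/673

Answer: 29611/673


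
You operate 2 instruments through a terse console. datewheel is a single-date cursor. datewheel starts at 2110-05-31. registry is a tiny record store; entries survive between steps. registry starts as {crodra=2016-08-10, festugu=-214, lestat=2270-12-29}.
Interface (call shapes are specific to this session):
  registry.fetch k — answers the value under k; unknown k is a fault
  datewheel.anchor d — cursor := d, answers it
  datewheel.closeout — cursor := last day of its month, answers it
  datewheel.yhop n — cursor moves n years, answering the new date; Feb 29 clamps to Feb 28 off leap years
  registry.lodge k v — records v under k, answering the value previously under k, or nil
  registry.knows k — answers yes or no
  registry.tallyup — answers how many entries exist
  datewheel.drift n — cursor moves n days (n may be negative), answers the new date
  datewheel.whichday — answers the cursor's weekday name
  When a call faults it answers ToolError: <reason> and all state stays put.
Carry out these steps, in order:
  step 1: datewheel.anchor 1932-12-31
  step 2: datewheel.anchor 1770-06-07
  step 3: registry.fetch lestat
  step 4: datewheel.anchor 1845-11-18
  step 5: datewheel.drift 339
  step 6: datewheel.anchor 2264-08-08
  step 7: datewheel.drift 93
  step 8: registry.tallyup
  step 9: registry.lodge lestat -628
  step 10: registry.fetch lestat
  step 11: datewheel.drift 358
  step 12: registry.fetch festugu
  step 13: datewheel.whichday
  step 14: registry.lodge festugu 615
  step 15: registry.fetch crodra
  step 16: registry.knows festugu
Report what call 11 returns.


I call datewheel.anchor with d: 1932-12-31, → 1932-12-31.
I call datewheel.anchor with d: 1770-06-07, — result: 1770-06-07.
I call registry.fetch with k: lestat, and get 2270-12-29.
Using datewheel.anchor with d: 1845-11-18, and observe 1845-11-18.
I try datewheel.drift with n: 339, and see 1846-10-23.
Calling datewheel.anchor with d: 2264-08-08, and observe 2264-08-08.
I try datewheel.drift with n: 93, which returns 2264-11-09.
Using registry.tallyup(), → 3.
Now I run registry.lodge with k: lestat, v: -628, giving 2270-12-29.
Next I call registry.fetch with k: lestat, yielding -628.
I use datewheel.drift with n: 358, → 2265-11-02.
Next I call registry.fetch with k: festugu, which returns -214.
Then datewheel.whichday, and see Thursday.
I use registry.lodge with k: festugu, v: 615, yielding -214.
I use registry.fetch with k: crodra, — result: 2016-08-10.
I try registry.knows with k: festugu: yes.

Answer: 2265-11-02


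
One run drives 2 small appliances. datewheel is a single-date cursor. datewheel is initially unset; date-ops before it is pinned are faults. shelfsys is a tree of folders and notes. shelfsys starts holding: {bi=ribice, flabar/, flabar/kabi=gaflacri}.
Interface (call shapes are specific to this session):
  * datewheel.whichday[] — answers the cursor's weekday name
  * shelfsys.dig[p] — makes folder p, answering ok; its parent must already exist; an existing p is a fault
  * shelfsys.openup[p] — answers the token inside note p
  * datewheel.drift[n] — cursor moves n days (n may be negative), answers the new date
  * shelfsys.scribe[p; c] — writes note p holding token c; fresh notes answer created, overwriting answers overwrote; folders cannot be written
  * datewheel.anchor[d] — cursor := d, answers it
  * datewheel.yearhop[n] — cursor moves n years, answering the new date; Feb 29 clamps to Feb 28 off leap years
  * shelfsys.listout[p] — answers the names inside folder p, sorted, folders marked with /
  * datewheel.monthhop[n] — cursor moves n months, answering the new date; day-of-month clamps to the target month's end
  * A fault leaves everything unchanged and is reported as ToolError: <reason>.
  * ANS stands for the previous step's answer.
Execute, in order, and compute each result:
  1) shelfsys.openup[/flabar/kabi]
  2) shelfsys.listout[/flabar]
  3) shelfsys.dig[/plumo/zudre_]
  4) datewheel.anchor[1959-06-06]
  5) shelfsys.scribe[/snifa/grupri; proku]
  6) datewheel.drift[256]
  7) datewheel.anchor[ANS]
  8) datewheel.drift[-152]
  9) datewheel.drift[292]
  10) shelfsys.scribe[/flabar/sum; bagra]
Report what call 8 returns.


==> shelfsys.openup(p='/flabar/kabi')
<== gaflacri
==> shelfsys.listout(p='/flabar')
<== [kabi]
==> shelfsys.dig(p='/plumo/zudre_')
<== ToolError: no parent
==> datewheel.anchor(d='1959-06-06')
<== 1959-06-06
==> shelfsys.scribe(p='/snifa/grupri', c='proku')
<== ToolError: no parent
==> datewheel.drift(n='256')
<== 1960-02-17
==> datewheel.anchor(d='ANS')
<== 1960-02-17
==> datewheel.drift(n='-152')
<== 1959-09-18
==> datewheel.drift(n='292')
<== 1960-07-06
==> shelfsys.scribe(p='/flabar/sum', c='bagra')
<== created

Answer: 1959-09-18


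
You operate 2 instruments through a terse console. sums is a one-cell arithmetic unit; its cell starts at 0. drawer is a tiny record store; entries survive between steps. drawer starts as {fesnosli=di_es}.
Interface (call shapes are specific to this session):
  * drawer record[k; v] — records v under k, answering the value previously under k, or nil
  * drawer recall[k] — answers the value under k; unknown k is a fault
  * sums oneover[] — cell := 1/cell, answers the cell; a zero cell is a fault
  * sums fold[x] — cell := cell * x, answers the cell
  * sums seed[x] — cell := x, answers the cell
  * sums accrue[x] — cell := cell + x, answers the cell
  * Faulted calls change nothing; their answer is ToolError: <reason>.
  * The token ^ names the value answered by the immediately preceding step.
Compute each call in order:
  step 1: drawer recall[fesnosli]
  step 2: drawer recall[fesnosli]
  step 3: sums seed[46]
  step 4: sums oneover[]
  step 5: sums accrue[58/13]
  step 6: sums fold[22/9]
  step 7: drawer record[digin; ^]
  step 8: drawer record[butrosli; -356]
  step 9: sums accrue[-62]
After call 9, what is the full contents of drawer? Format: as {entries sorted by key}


Answer: {butrosli=-356, digin=29491/2691, fesnosli=di_es}

Derivation:
;; 1. drawer recall(k=fesnosli) : di_es
;; 2. drawer recall(k=fesnosli) : di_es
;; 3. sums seed(x=46) : 46
;; 4. sums oneover() : 1/46
;; 5. sums accrue(x=58/13) : 2681/598
;; 6. sums fold(x=22/9) : 29491/2691
;; 7. drawer record(k=digin, v=^) : nil
;; 8. drawer record(k=butrosli, v=-356) : nil
;; 9. sums accrue(x=-62) : -137351/2691


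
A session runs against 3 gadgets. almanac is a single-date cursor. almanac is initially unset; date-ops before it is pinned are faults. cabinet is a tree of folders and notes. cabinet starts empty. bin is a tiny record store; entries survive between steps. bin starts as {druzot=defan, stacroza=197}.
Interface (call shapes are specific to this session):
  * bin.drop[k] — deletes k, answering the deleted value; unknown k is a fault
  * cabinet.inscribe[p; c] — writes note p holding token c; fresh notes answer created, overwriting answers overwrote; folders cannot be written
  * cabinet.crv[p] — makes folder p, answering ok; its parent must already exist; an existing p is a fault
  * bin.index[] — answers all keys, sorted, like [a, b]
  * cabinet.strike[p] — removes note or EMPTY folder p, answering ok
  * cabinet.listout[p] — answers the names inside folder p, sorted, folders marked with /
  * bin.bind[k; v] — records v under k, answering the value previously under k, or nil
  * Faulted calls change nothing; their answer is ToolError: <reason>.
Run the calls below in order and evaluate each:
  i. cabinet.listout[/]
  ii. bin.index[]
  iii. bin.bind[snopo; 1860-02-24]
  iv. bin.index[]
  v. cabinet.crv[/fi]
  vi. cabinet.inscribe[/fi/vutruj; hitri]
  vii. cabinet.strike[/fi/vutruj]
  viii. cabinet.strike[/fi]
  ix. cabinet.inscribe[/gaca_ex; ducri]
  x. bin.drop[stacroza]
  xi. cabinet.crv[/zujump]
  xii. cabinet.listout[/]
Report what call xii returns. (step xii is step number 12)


> cabinet.listout p=/
:: []
> bin.index
:: [druzot, stacroza]
> bin.bind k=snopo v=1860-02-24
:: nil
> bin.index
:: [druzot, snopo, stacroza]
> cabinet.crv p=/fi
:: ok
> cabinet.inscribe p=/fi/vutruj c=hitri
:: created
> cabinet.strike p=/fi/vutruj
:: ok
> cabinet.strike p=/fi
:: ok
> cabinet.inscribe p=/gaca_ex c=ducri
:: created
> bin.drop k=stacroza
:: 197
> cabinet.crv p=/zujump
:: ok
> cabinet.listout p=/
:: [gaca_ex, zujump/]

Answer: [gaca_ex, zujump/]


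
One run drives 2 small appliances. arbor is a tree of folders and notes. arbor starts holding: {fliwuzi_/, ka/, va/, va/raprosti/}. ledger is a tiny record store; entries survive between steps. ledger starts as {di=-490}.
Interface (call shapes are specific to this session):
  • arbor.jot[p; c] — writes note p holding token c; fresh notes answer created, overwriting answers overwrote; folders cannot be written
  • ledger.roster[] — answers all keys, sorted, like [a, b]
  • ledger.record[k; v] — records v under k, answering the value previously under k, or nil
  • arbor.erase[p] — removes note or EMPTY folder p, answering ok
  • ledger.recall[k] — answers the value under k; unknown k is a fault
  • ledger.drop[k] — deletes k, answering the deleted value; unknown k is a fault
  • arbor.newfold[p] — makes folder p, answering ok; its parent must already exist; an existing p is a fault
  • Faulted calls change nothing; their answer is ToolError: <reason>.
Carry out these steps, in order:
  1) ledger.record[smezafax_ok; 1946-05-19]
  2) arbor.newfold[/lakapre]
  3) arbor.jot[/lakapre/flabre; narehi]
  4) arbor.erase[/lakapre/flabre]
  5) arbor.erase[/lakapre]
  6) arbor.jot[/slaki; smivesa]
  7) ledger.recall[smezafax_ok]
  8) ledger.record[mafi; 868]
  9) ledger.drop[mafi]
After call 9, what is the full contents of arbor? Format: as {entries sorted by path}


Answer: {fliwuzi_/, ka/, slaki=smivesa, va/, va/raprosti/}

Derivation:
! 1. ledger.record(k→smezafax_ok, v→1946-05-19) -> nil
! 2. arbor.newfold(p→/lakapre) -> ok
! 3. arbor.jot(p→/lakapre/flabre, c→narehi) -> created
! 4. arbor.erase(p→/lakapre/flabre) -> ok
! 5. arbor.erase(p→/lakapre) -> ok
! 6. arbor.jot(p→/slaki, c→smivesa) -> created
! 7. ledger.recall(k→smezafax_ok) -> 1946-05-19
! 8. ledger.record(k→mafi, v→868) -> nil
! 9. ledger.drop(k→mafi) -> 868


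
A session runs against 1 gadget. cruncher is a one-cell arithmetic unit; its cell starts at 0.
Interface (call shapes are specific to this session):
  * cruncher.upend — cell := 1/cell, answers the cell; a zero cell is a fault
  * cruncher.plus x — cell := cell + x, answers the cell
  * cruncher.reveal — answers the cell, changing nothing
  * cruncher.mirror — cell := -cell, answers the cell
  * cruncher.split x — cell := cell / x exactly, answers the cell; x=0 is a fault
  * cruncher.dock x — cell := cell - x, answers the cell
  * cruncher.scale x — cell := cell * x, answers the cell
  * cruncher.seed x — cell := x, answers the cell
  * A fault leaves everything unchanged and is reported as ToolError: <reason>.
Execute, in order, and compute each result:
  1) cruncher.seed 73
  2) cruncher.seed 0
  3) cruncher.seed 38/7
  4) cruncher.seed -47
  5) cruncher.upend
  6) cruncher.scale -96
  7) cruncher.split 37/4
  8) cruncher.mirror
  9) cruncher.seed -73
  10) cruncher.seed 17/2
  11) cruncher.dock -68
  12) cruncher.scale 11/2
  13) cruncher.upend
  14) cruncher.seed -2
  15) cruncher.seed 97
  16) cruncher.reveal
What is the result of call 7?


Answer: 384/1739

Derivation:
>>> cruncher.seed x: 73
[out] 73
>>> cruncher.seed x: 0
[out] 0
>>> cruncher.seed x: 38/7
[out] 38/7
>>> cruncher.seed x: -47
[out] -47
>>> cruncher.upend
[out] -1/47
>>> cruncher.scale x: -96
[out] 96/47
>>> cruncher.split x: 37/4
[out] 384/1739
>>> cruncher.mirror
[out] -384/1739
>>> cruncher.seed x: -73
[out] -73
>>> cruncher.seed x: 17/2
[out] 17/2
>>> cruncher.dock x: -68
[out] 153/2
>>> cruncher.scale x: 11/2
[out] 1683/4
>>> cruncher.upend
[out] 4/1683
>>> cruncher.seed x: -2
[out] -2
>>> cruncher.seed x: 97
[out] 97
>>> cruncher.reveal
[out] 97


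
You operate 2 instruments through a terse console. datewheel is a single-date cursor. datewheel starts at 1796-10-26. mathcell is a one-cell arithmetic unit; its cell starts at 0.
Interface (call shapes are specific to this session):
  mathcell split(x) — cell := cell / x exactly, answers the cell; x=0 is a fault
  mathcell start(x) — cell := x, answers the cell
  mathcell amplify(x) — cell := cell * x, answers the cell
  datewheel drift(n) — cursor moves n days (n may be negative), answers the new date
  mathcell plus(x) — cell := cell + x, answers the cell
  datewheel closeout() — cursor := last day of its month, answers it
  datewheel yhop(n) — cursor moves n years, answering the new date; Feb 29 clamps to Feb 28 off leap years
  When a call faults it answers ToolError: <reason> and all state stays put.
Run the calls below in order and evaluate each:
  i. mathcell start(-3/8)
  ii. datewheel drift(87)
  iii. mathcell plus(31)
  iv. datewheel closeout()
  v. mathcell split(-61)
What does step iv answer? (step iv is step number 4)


CALL mathcell start[x: -3/8]
RET  -3/8
CALL datewheel drift[n: 87]
RET  1797-01-21
CALL mathcell plus[x: 31]
RET  245/8
CALL datewheel closeout[]
RET  1797-01-31
CALL mathcell split[x: -61]
RET  -245/488

Answer: 1797-01-31


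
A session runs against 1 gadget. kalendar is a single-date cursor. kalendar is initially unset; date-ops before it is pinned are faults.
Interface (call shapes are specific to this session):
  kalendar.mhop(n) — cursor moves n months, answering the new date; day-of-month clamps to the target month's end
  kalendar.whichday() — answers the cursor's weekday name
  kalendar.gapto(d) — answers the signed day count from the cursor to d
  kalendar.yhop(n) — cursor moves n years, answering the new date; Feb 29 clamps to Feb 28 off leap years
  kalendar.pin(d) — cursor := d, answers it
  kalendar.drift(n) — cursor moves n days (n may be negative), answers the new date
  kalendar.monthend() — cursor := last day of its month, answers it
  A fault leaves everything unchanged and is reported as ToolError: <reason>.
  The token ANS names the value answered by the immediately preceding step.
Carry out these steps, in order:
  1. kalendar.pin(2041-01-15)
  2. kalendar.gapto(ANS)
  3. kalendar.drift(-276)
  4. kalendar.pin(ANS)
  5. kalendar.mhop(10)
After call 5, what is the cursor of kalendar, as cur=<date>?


I use kalendar.pin passing d: 2041-01-15, giving 2041-01-15.
I run kalendar.gapto passing d: ANS, → 0.
Using kalendar.drift passing n: -276, which returns 2040-04-14.
Now I run kalendar.pin passing d: ANS, giving 2040-04-14.
I run kalendar.mhop passing n: 10, and see 2041-02-14.

Answer: cur=2041-02-14


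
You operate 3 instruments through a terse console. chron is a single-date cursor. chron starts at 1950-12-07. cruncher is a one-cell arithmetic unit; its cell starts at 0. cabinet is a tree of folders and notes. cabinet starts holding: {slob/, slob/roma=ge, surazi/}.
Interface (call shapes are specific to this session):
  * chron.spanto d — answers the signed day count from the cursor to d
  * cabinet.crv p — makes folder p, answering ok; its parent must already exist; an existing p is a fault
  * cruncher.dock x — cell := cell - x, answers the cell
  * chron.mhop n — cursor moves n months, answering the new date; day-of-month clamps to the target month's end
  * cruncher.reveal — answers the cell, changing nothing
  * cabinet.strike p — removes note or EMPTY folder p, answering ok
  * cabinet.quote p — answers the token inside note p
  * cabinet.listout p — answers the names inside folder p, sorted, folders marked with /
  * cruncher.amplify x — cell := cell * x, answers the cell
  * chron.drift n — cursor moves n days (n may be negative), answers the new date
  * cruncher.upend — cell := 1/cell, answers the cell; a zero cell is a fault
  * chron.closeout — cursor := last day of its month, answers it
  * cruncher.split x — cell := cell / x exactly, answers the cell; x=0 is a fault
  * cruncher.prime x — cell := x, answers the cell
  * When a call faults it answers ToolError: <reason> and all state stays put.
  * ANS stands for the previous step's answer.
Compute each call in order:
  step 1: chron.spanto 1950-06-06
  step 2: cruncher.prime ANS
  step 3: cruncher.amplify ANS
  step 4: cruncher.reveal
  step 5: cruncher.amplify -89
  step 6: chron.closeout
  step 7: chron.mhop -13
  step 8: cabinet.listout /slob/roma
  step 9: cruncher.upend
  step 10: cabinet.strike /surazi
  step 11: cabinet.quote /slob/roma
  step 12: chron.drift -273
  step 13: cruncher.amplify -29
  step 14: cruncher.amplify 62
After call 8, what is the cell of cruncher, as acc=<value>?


;; spanto(1950-06-06) => -184
;; prime(ANS) => -184
;; amplify(ANS) => 33856
;; reveal() => 33856
;; amplify(-89) => -3013184
;; closeout() => 1950-12-31
;; mhop(-13) => 1949-11-30
;; listout(/slob/roma) => ToolError: not a directory
;; upend() => -1/3013184
;; strike(/surazi) => ok
;; quote(/slob/roma) => ge
;; drift(-273) => 1949-03-02
;; amplify(-29) => 29/3013184
;; amplify(62) => 899/1506592

Answer: acc=-3013184


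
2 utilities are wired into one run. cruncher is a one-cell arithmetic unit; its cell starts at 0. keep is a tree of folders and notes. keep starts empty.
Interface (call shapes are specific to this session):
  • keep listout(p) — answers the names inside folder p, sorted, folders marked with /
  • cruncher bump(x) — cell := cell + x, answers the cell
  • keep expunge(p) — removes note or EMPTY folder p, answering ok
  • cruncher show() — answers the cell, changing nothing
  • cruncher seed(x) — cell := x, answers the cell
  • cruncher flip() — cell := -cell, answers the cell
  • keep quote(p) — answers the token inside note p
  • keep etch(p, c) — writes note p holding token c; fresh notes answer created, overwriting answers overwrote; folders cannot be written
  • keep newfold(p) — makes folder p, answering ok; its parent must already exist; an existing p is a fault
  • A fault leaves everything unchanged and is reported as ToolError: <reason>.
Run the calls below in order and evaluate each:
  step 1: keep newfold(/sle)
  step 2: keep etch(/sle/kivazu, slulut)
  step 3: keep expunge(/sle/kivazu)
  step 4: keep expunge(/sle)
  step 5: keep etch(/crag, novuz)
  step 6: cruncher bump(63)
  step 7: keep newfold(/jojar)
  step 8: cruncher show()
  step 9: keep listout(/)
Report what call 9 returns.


Answer: [crag, jojar/]

Derivation:
Invoking keep newfold using p=/sle, giving ok.
Calling keep etch using p=/sle/kivazu, c=slulut, and get created.
Next I call keep expunge using p=/sle/kivazu, giving ok.
I try keep expunge using p=/sle, and observe ok.
I invoke keep etch using p=/crag, c=novuz, and see created.
I run cruncher bump using x=63, → 63.
Next I call keep newfold using p=/jojar, and see ok.
Next I call cruncher show(), and get 63.
Invoking keep listout using p=/, giving [crag, jojar/].


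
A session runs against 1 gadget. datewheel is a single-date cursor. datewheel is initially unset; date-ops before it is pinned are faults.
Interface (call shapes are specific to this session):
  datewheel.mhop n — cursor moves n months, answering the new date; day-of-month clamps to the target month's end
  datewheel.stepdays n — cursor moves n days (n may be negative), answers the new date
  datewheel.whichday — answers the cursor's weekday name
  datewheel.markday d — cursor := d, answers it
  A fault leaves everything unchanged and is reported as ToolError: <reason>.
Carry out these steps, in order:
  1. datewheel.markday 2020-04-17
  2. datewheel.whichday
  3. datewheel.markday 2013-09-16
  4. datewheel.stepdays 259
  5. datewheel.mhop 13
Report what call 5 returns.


→ markday(d='2020-04-17')
← 2020-04-17
→ whichday()
← Friday
→ markday(d='2013-09-16')
← 2013-09-16
→ stepdays(n='259')
← 2014-06-02
→ mhop(n='13')
← 2015-07-02

Answer: 2015-07-02


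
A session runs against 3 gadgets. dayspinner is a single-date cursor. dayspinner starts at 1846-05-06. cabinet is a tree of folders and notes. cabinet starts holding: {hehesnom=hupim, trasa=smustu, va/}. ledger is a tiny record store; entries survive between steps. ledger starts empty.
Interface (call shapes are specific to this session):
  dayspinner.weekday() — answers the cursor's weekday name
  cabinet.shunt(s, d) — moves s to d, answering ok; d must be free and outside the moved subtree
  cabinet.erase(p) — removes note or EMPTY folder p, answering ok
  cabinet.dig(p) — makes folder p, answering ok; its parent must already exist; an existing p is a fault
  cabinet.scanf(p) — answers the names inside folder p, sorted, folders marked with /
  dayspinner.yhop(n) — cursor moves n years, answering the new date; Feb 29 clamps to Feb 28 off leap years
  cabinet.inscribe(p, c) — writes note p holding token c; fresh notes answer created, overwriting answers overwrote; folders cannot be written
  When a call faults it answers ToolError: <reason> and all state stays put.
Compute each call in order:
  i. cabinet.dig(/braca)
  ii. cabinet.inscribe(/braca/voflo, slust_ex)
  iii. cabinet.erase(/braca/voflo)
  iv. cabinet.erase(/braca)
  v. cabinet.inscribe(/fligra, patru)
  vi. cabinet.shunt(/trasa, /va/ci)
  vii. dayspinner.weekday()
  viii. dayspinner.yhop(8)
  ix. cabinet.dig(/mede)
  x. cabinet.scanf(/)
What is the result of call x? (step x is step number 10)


Answer: [fligra, hehesnom, mede/, va/]

Derivation:
Then cabinet.dig passing p→/braca, which returns ok.
Calling cabinet.inscribe passing p→/braca/voflo, c→slust_ex, and observe created.
I invoke cabinet.erase passing p→/braca/voflo, and get ok.
I run cabinet.erase passing p→/braca: ok.
I run cabinet.inscribe passing p→/fligra, c→patru, — result: created.
Next I call cabinet.shunt passing s→/trasa, d→/va/ci, and get ok.
Invoking dayspinner.weekday(), which returns Wednesday.
Then dayspinner.yhop passing n→8, and see 1854-05-06.
I call cabinet.dig passing p→/mede, and observe ok.
Then cabinet.scanf passing p→/, and get [fligra, hehesnom, mede/, va/].


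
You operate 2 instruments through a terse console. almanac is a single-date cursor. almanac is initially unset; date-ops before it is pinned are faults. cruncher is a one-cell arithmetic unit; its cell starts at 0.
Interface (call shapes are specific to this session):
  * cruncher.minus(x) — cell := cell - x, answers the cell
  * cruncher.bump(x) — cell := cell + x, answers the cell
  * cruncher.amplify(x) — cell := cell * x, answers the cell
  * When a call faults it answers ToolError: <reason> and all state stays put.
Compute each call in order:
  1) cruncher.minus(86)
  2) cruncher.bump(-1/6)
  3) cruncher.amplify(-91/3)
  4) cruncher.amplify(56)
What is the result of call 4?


Answer: 1317316/9

Derivation:
% 1. cruncher.minus(x: 86) -> -86
% 2. cruncher.bump(x: -1/6) -> -517/6
% 3. cruncher.amplify(x: -91/3) -> 47047/18
% 4. cruncher.amplify(x: 56) -> 1317316/9


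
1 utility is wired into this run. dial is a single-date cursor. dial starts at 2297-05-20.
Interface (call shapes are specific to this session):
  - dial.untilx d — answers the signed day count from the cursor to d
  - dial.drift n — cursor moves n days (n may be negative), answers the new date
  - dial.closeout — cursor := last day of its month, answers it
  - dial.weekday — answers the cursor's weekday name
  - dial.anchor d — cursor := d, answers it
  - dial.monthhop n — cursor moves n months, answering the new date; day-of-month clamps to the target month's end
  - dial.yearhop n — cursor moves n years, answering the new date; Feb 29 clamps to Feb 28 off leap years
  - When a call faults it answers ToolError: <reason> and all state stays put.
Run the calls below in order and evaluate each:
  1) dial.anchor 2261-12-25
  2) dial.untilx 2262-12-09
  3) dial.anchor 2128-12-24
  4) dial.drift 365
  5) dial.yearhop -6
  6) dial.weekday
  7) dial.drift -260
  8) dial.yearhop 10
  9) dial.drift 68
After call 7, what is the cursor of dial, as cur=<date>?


Answer: cur=2123-04-08

Derivation:
I run dial.anchor with d='2261-12-25', giving 2261-12-25.
I invoke dial.untilx with d='2262-12-09', giving 349.
Next I call dial.anchor with d='2128-12-24', and see 2128-12-24.
I try dial.drift with n='365', and see 2129-12-24.
Next I call dial.yearhop with n='-6', and get 2123-12-24.
Next I call dial.weekday: Friday.
I try dial.drift with n='-260', and observe 2123-04-08.
I try dial.yearhop with n='10', yielding 2133-04-08.
I use dial.drift with n='68', giving 2133-06-15.


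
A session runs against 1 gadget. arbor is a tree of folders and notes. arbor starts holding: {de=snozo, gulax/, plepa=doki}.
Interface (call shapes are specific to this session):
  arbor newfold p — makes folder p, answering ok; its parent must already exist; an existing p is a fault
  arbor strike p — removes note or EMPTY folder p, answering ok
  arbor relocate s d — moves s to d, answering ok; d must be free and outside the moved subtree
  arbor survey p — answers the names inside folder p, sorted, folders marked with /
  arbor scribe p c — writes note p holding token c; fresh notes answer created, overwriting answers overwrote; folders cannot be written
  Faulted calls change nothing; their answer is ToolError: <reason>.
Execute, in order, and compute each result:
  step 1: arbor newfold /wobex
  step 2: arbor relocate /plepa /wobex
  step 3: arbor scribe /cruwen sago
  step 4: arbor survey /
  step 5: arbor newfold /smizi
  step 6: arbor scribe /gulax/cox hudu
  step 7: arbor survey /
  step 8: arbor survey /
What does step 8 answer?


# arbor newfold(p='/wobex') == ok
# arbor relocate(s='/plepa', d='/wobex') == ToolError: exists
# arbor scribe(p='/cruwen', c='sago') == created
# arbor survey(p='/') == [cruwen, de, gulax/, plepa, wobex/]
# arbor newfold(p='/smizi') == ok
# arbor scribe(p='/gulax/cox', c='hudu') == created
# arbor survey(p='/') == [cruwen, de, gulax/, plepa, smizi/, wobex/]
# arbor survey(p='/') == [cruwen, de, gulax/, plepa, smizi/, wobex/]

Answer: [cruwen, de, gulax/, plepa, smizi/, wobex/]


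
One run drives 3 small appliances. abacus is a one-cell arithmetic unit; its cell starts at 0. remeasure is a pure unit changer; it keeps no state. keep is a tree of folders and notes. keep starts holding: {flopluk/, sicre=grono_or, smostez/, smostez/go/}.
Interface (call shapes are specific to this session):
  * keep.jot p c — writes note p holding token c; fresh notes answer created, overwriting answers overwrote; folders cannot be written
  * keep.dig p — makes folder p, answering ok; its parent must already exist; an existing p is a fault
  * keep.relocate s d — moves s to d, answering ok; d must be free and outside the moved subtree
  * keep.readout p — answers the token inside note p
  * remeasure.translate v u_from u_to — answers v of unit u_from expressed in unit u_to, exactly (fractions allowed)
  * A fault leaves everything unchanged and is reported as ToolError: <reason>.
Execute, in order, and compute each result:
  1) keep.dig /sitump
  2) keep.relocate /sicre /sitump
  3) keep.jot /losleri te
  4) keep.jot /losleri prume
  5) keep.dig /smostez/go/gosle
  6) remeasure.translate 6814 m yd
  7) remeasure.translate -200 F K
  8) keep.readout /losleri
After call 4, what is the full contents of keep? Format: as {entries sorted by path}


-- 1. keep.dig(p: /sitump) == ok
-- 2. keep.relocate(s: /sicre, d: /sitump) == ToolError: exists
-- 3. keep.jot(p: /losleri, c: te) == created
-- 4. keep.jot(p: /losleri, c: prume) == overwrote
-- 5. keep.dig(p: /smostez/go/gosle) == ok
-- 6. remeasure.translate(v: 6814, u_from: m, u_to: yd) == 8517500/1143
-- 7. remeasure.translate(v: -200, u_from: F, u_to: K) == 25967/180
-- 8. keep.readout(p: /losleri) == prume

Answer: {flopluk/, losleri=prume, sicre=grono_or, sitump/, smostez/, smostez/go/}
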